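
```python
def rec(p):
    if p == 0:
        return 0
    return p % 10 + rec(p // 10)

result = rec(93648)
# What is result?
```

Sum of digits of 93648: 8 + 4 + 6 + 3 + 9 = 30

Answer: 30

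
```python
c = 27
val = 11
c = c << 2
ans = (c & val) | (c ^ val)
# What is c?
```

Trace:
`c = 27` → c = 27
`val = 11` → val = 11
`c = c << 2` → c = 108
`ans = (c & val) | (c ^ val)` → ans = 111
So c = 108

Answer: 108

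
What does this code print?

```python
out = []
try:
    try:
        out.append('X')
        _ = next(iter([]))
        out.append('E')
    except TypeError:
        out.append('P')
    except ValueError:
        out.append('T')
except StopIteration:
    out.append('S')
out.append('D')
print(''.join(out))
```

Execution trace: 'X' (inner try body) → 'S' (outer except StopIteration) → 'D' (after the try/except). Output: XSD

Answer: XSD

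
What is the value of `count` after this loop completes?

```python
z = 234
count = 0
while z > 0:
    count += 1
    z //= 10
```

Count digits by repeated division by 10
`count` takes the values: 0 → 1 → 2 → 3

Answer: 3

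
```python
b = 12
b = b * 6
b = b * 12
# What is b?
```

Trace:
`b = 12` → b = 12
`b = b * 6` → b = 72
`b = b * 12` → b = 864
So b = 864

Answer: 864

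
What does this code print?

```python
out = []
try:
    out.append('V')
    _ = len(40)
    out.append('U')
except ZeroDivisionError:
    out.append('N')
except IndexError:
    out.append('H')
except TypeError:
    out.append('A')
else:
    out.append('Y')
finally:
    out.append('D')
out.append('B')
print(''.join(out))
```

Execution trace: 'V' (try body) → 'A' (except TypeError) → 'D' (finally) → 'B' (after the try/except). Output: VADB

Answer: VADB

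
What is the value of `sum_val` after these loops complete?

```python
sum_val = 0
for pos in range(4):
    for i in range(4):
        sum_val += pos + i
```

Sum of all pos+i for pos,i in 4x4
`sum_val` takes the values: 0 → 1 → 3 → 6 → 7 → 9 → 12 → 16 → 18 → 21 → 25 → 30 → 33 → 37 → 42 → 48

Answer: 48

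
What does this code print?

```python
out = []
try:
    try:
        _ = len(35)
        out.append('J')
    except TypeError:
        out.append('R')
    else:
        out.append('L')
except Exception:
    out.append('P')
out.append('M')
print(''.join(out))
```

Execution trace: 'R' (inner except TypeError) → 'M' (after the try/except). Output: RM

Answer: RM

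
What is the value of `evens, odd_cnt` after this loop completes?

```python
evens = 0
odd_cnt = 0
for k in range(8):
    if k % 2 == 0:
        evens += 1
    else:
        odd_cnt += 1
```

Count evens and odds in range(8)
`evens, odd_cnt` takes the values: (0, 0) → (1, 0) → (1, 1) → (2, 1) → (2, 2) → (3, 2) → (3, 3) → (4, 3) → (4, 4)

Answer: 4, 4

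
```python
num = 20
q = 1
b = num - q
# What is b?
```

Trace:
`num = 20` → num = 20
`q = 1` → q = 1
`b = num - q` → b = 19
So b = 19

Answer: 19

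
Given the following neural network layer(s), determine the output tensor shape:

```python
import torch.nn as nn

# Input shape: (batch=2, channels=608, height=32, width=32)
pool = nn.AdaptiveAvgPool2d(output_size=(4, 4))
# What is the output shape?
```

Input: (2, 608, 32, 32) -> Output: (2, 608, 4, 4)

Answer: (2, 608, 4, 4)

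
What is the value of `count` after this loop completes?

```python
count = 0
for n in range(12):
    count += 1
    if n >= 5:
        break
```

Loop breaks when n reaches 5, count is 6
`count` takes the values: 0 → 1 → 2 → 3 → 4 → 5 → 6

Answer: 6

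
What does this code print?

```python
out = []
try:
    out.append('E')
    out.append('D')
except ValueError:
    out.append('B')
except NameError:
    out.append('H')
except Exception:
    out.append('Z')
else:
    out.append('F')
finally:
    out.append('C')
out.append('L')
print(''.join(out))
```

Execution trace: 'E' (try body) → 'D' (try body, no exception) → 'F' (else) → 'C' (finally) → 'L' (after the try/except). Output: EDFCL

Answer: EDFCL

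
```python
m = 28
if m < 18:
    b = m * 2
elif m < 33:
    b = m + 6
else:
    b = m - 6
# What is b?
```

Trace:
`m = 28` → m = 28
`if m < 18: ...` → m < 18 is False, m < 33 is True → b = 34
So b = 34

Answer: 34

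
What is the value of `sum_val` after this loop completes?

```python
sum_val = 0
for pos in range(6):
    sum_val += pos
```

Sum of 0 to 5 = 15
`sum_val` takes the values: 0 → 1 → 3 → 6 → 10 → 15

Answer: 15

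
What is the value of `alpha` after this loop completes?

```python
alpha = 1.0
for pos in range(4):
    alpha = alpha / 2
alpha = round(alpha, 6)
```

Halving LR 4 times: 1 / 2^4
`alpha` takes the values: 1.0 → 0.5 → 0.25 → 0.125 → 0.0625

Answer: 0.0625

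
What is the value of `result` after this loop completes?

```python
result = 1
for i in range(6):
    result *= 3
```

3^6 = 729
`result` takes the values: 1 → 3 → 9 → 27 → 81 → 243 → 729

Answer: 729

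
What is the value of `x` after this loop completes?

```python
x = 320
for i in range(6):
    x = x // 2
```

Halve 6 times: 320 // 2^6 = 5
`x` takes the values: 320 → 160 → 80 → 40 → 20 → 10 → 5

Answer: 5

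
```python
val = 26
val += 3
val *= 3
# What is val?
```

Trace:
`val = 26` → val = 26
`val += 3` → val = 29
`val *= 3` → val = 87
So val = 87

Answer: 87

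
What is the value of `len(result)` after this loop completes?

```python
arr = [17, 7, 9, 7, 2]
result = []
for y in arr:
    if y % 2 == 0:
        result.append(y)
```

Count even numbers in [17, 7, 9, 7, 2]
`result` takes the values: [] → [2]
So `len(result)` = 1

Answer: 1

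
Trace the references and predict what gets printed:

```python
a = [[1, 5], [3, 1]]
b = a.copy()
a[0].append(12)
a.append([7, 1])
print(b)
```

Key concept: shallow copy with nested lists.
Step by step:
`a = [[1, 5], [3, 1]]` → a = [[1, 5], [3, 1]]
`b = a.copy()` → b = [[1, 5], [3, 1]]
`a[0].append(12)` → a = [[1, 5, 12], [3, 1]]; b = [[1, 5, 12], [3, 1]]
`a.append([7, 1])` → a = [[1, 5, 12], [3, 1], [7, 1]]
`print(b)` → prints [[1, 5, 12], [3, 1]]

Answer: [[1, 5, 12], [3, 1]]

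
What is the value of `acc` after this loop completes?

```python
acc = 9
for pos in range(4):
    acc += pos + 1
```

Start at 9, add 1 to 4 = 19
`acc` takes the values: 9 → 10 → 12 → 15 → 19

Answer: 19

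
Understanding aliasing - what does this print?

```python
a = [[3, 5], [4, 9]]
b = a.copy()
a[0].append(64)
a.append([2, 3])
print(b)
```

Key concept: shallow copy with nested lists.
Step by step:
`a = [[3, 5], [4, 9]]` → a = [[3, 5], [4, 9]]
`b = a.copy()` → b = [[3, 5], [4, 9]]
`a[0].append(64)` → a = [[3, 5, 64], [4, 9]]; b = [[3, 5, 64], [4, 9]]
`a.append([2, 3])` → a = [[3, 5, 64], [4, 9], [2, 3]]
`print(b)` → prints [[3, 5, 64], [4, 9]]

Answer: [[3, 5, 64], [4, 9]]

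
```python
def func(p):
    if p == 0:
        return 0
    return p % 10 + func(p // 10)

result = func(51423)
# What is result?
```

Sum of digits of 51423: 3 + 2 + 4 + 1 + 5 = 15

Answer: 15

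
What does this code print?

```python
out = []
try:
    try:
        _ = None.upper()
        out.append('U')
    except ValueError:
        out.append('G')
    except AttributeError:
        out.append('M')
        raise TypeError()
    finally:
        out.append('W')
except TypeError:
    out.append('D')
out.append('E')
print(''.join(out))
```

Execution trace: 'M' (inner except AttributeError) → 'W' (inner finally) → 'D' (outer except TypeError) → 'E' (after the try/except). Output: MWDE

Answer: MWDE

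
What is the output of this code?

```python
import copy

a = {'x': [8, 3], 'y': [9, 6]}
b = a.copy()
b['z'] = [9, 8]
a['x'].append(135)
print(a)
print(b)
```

Key concept: shallow copy of dict with mutable values.
Step by step:
`a = {'x': [8, 3], 'y': [9, 6]}` → a = {'x': [8, 3], 'y': [9, 6]}
`b = a.copy()` → b = {'x': [8, 3], 'y': [9, 6]}
`b['z'] = [9, 8]` → b = {'x': [8, 3], 'y': [9, 6], 'z': [9, 8]}
`a['x'].append(135)` → a = {'x': [8, 3, 135], 'y': [9, 6]}; b = {'x': [8, 3, 135], 'y': [9, 6], 'z': [9, 8]}
`print(a)` → prints {'x': [8, 3, 135], 'y': [9, 6]}
`print(b)` → prints {'x': [8, 3, 135], 'y': [9, 6], 'z': [9, 8]}

Answer:
{'x': [8, 3, 135], 'y': [9, 6]}
{'x': [8, 3, 135], 'y': [9, 6], 'z': [9, 8]}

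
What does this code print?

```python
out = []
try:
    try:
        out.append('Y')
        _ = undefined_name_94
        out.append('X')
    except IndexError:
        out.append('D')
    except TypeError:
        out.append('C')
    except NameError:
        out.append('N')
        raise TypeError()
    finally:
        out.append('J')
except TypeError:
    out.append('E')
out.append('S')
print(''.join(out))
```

Execution trace: 'Y' (inner try body) → 'N' (inner except NameError) → 'J' (inner finally) → 'E' (outer except TypeError) → 'S' (after the try/except). Output: YNJES

Answer: YNJES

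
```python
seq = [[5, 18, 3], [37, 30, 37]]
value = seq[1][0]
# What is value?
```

Trace:
`seq = [[5, 18, 3], [37, 30, 37]]` → seq = [[5, 18, 3], [37, 30, 37]]
`value = seq[1][0]` → value = 37
So value = 37

Answer: 37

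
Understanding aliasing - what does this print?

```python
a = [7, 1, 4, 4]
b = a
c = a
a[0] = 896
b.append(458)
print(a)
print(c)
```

Key concept: multiple aliases.
Step by step:
`a = [7, 1, 4, 4]` → a = [7, 1, 4, 4]
`b = a` → b = [7, 1, 4, 4] (same object as a)
`c = a` → c = [7, 1, 4, 4] (same object as a, b)
`a[0] = 896` → a = [896, 1, 4, 4] (same object as b, c); b = [896, 1, 4, 4] (same object as a, c); c = [896, 1, 4, 4] (same object as a, b)
`b.append(458)` → a = [896, 1, 4, 4, 458] (same object as b, c); b = [896, 1, 4, 4, 458] (same object as a, c); c = [896, 1, 4, 4, 458] (same object as a, b)
`print(a)` → prints [896, 1, 4, 4, 458]
`print(c)` → prints [896, 1, 4, 4, 458]

Answer:
[896, 1, 4, 4, 458]
[896, 1, 4, 4, 458]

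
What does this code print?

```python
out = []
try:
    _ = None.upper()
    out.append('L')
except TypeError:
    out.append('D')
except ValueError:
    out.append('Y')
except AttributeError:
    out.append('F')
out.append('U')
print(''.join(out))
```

Execution trace: 'F' (except AttributeError) → 'U' (after the try/except). Output: FU

Answer: FU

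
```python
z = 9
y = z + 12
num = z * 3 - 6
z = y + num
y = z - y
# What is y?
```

Trace:
`z = 9` → z = 9
`y = z + 12` → y = 21
`num = z * 3 - 6` → num = 21
`z = y + num` → z = 42
`y = z - y` → y = 21
So y = 21

Answer: 21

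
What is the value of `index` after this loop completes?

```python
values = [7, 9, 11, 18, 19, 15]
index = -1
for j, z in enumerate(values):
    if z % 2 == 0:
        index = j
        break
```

First even number index in [7, 9, 11, 18, 19, 15]
`index` takes the values: -1 → 3

Answer: 3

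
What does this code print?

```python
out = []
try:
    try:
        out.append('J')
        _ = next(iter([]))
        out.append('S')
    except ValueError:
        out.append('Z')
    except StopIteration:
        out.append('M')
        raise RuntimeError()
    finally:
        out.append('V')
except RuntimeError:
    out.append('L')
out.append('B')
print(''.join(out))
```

Execution trace: 'J' (inner try body) → 'M' (inner except StopIteration) → 'V' (inner finally) → 'L' (outer except RuntimeError) → 'B' (after the try/except). Output: JMVLB

Answer: JMVLB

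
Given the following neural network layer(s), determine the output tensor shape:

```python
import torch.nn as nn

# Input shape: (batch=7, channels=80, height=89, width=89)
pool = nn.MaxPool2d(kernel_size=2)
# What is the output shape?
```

Input: (7, 80, 89, 89) -> Output: (7, 80, 44, 44)

Answer: (7, 80, 44, 44)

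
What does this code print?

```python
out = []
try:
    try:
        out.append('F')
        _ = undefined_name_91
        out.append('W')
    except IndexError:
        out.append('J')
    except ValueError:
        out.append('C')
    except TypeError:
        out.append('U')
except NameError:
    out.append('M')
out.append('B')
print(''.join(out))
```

Execution trace: 'F' (try body) → 'M' (outer except NameError) → 'B' (after the try/except). Output: FMB

Answer: FMB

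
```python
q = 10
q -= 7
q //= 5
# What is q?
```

Trace:
`q = 10` → q = 10
`q -= 7` → q = 3
`q //= 5` → q = 0
So q = 0

Answer: 0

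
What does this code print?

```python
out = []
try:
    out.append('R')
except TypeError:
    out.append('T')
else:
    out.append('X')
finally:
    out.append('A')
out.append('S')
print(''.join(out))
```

Execution trace: 'R' (try body, no exception) → 'X' (else) → 'A' (finally) → 'S' (after the try/except). Output: RXAS

Answer: RXAS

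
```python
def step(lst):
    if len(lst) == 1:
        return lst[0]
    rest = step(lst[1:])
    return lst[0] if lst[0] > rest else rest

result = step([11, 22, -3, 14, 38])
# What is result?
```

Recursive max over [11, 22, -3, 14, 38] = 38

Answer: 38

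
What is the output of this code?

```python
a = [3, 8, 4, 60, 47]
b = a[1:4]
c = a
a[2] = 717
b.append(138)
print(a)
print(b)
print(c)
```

Key concept: slice vs alias.
Step by step:
`a = [3, 8, 4, 60, 47]` → a = [3, 8, 4, 60, 47]
`b = a[1:4]` → b = [8, 4, 60]
`c = a` → c = [3, 8, 4, 60, 47] (same object as a)
`a[2] = 717` → a = [3, 8, 717, 60, 47] (same object as c); c = [3, 8, 717, 60, 47] (same object as a)
`b.append(138)` → b = [8, 4, 60, 138]
`print(a)` → prints [3, 8, 717, 60, 47]
`print(b)` → prints [8, 4, 60, 138]
`print(c)` → prints [3, 8, 717, 60, 47]

Answer:
[3, 8, 717, 60, 47]
[8, 4, 60, 138]
[3, 8, 717, 60, 47]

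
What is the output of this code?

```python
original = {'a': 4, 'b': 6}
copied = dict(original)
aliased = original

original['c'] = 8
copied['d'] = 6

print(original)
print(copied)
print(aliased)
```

Key concept: dict() creates copy, assignment creates alias.
Step by step:
`original = {'a': 4, 'b': 6}` → original = {'a': 4, 'b': 6}
`copied = dict(original)` → copied = {'a': 4, 'b': 6}
`aliased = original` → aliased = {'a': 4, 'b': 6} (same object as original)
`original['c'] = 8` → original = {'a': 4, 'b': 6, 'c': 8} (same object as aliased); aliased = {'a': 4, 'b': 6, 'c': 8} (same object as original)
`copied['d'] = 6` → copied = {'a': 4, 'b': 6, 'd': 6}
`print(original)` → prints {'a': 4, 'b': 6, 'c': 8}
`print(copied)` → prints {'a': 4, 'b': 6, 'd': 6}
`print(aliased)` → prints {'a': 4, 'b': 6, 'c': 8}

Answer:
{'a': 4, 'b': 6, 'c': 8}
{'a': 4, 'b': 6, 'd': 6}
{'a': 4, 'b': 6, 'c': 8}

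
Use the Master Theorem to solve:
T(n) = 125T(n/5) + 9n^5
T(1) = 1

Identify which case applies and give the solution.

a=125, b=5, f(n)=9n^5. log_5(125) = 3. Since c=5 > 3 and the regularity condition holds (125(n/5)^5 = (125/5^5)n^5 with 125/5^5 < 1), Case 3 applies: T(n) = Θ(f(n)) = O(n^5).

Answer: O(n^5) - Case 3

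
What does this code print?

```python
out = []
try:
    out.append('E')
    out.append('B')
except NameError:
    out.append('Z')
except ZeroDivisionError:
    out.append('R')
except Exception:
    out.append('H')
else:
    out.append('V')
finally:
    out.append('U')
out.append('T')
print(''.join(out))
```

Execution trace: 'E' (try body) → 'B' (try body, no exception) → 'V' (else) → 'U' (finally) → 'T' (after the try/except). Output: EBVUT

Answer: EBVUT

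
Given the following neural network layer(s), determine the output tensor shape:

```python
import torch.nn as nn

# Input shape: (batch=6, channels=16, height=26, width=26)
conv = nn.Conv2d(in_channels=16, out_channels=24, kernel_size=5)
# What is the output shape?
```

Input: (6, 16, 26, 26) -> Output: (6, 24, 22, 22)

Answer: (6, 24, 22, 22)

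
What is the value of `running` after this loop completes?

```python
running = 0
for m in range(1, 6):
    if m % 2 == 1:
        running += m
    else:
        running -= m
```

Add odd, subtract even
`running` takes the values: 0 → 1 → -1 → 2 → -2 → 3

Answer: 3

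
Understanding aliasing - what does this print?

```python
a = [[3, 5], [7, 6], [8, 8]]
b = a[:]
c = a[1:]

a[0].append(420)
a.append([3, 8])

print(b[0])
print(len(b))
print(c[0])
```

Key concept: slice with nested mutation.
Step by step:
`a = [[3, 5], [7, 6], [8, 8]]` → a = [[3, 5], [7, 6], [8, 8]]
`b = a[:]` → b = [[3, 5], [7, 6], [8, 8]]
`c = a[1:]` → c = [[7, 6], [8, 8]]
`a[0].append(420)` → a = [[3, 5, 420], [7, 6], [8, 8]]; b = [[3, 5, 420], [7, 6], [8, 8]]
`a.append([3, 8])` → a = [[3, 5, 420], [7, 6], [8, 8], [3, 8]]
`print(b[0])` → prints [3, 5, 420]
`print(len(b))` → prints 3
`print(c[0])` → prints [7, 6]

Answer:
[3, 5, 420]
3
[7, 6]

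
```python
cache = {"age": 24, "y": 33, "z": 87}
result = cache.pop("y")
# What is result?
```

Trace:
`cache = {"age": 24, "y": 33, "z": 87}` → cache = {'age': 24, 'y': 33, 'z': 87}
`result = cache.pop("y")` → cache = {'age': 24, 'z': 87}; result = 33
So result = 33

Answer: 33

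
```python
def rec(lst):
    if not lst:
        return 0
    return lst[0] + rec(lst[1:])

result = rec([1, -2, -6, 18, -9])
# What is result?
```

1 + (-2) + (-6) + 18 + (-9) + 0 = 2

Answer: 2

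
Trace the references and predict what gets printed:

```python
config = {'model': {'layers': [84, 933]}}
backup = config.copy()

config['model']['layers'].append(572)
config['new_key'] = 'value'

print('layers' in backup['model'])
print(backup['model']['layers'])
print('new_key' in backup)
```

Key concept: shallow copy gotcha with nested dict.
Step by step:
`config = {'model': {'layers': [84, 933]}}` → config = {'model': {'layers': [84, 933]}}
`backup = config.copy()` → backup = {'model': {'layers': [84, 933]}}
`config['model']['layers'].append(572)` → config = {'model': {'layers': [84, 933, 572]}}; backup = {'model': {'layers': [84, 933, 572]}}
`config['new_key'] = 'value'` → config = {'model': {'layers': [84, 933, 572]}, 'new_key': 'value'}
`print('layers' in backup['model'])` → prints True
`print(backup['model']['layers'])` → prints [84, 933, 572]
`print('new_key' in backup)` → prints False

Answer:
True
[84, 933, 572]
False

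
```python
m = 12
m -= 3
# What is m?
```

Trace:
`m = 12` → m = 12
`m -= 3` → m = 9
So m = 9

Answer: 9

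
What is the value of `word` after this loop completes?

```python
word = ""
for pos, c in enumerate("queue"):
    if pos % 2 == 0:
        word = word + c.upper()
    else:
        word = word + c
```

Uppercase even positions in 'queue'
`word` takes the values: "" → "Q" → "Qu" → "QuE" → "QuEu" → "QuEuE"

Answer: "QuEuE"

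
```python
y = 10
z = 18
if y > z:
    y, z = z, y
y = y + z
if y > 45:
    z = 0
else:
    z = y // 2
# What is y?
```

Trace:
`y = 10` → y = 10
`z = 18` → z = 18
`if y > z: ...` → y > z is False → no variable changes
`y = y + z` → y = 28
`if y > 45: ...` → y > 45 is False, take else branch → z = 14
So y = 28

Answer: 28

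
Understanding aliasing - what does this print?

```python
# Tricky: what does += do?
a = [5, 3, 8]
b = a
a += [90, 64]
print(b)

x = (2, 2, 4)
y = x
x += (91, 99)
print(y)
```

Key concept: += behavior differs for mutable vs immutable.
Step by step:
`a = [5, 3, 8]` → a = [5, 3, 8]
`b = a` → b = [5, 3, 8] (same object as a)
`a += [90, 64]` → a = [5, 3, 8, 90, 64] (same object as b); b = [5, 3, 8, 90, 64] (same object as a)
`print(b)` → prints [5, 3, 8, 90, 64]
`x = (2, 2, 4)` → x = (2, 2, 4)
`y = x` → y = (2, 2, 4)
`x += (91, 99)` → x = (2, 2, 4, 91, 99)
`print(y)` → prints (2, 2, 4)

Answer:
[5, 3, 8, 90, 64]
(2, 2, 4)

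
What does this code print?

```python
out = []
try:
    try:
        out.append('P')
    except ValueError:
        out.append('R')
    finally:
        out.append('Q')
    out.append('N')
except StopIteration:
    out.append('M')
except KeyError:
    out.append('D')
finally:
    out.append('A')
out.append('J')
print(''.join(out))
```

Execution trace: 'P' (inner try body, no exception) → 'Q' (inner finally) → 'N' (try body, no exception) → 'A' (finally) → 'J' (after the try/except). Output: PQNAJ

Answer: PQNAJ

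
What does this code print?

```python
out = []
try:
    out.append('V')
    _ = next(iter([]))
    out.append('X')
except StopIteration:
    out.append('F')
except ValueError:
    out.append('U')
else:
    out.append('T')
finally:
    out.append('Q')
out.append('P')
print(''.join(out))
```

Execution trace: 'V' (try body) → 'F' (except StopIteration) → 'Q' (finally) → 'P' (after the try/except). Output: VFQP

Answer: VFQP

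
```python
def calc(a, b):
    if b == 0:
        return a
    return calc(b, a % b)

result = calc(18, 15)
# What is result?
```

calc(18, 15) -> calc(15, 3) -> calc(3, 0) -> 3

Answer: 3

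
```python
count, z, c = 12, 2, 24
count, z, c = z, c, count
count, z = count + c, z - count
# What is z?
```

Trace:
`count, z, c = 12, 2, 24` → count = 12; z = 2; c = 24
`count, z, c = z, c, count` → count = 2; z = 24; c = 12
`count, z = count + c, z - count` → count = 14; z = 22
So z = 22

Answer: 22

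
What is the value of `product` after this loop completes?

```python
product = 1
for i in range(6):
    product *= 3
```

3^6 = 729
`product` takes the values: 1 → 3 → 9 → 27 → 81 → 243 → 729

Answer: 729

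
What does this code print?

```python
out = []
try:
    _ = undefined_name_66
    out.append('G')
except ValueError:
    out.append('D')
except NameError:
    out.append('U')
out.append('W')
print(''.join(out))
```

Execution trace: 'U' (except NameError) → 'W' (after the try/except). Output: UW

Answer: UW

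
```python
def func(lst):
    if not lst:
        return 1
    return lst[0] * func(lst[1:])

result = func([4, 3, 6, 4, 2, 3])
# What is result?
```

Product over [4, 3, 6, 4, 2, 3] = 4 * 3 * 6 * 4 * 2 * 3 = 1728

Answer: 1728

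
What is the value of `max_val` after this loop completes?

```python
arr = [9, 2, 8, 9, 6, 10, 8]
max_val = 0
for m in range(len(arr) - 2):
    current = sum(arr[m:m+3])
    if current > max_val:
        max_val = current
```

Max sum of 3-element window in [9, 2, 8, 9, 6, 10, 8]
`max_val` takes the values: 0 → 19 → 23 → 25

Answer: 25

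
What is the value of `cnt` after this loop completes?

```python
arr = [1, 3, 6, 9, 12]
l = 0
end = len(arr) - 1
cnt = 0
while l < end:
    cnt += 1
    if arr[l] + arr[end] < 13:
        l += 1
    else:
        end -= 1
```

Steps to find pair summing to 13
`cnt` takes the values: 0 → 1 → 2 → 3 → 4

Answer: 4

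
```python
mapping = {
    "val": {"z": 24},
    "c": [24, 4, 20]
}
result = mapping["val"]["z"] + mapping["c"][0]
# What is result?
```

Trace:
`mapping = { ...` → mapping = {'val': {'z': 24}, 'c': [24, 4, 20]}
`result = mapping["val"]["z"] + mapping["c"][0]` → result = 48
So result = 48

Answer: 48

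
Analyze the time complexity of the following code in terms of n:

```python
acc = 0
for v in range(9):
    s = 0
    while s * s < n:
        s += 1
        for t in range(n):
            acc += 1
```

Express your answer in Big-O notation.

Each loop level contributes: 1 × √n × n. Multiplying the contributions gives O(n√n).

Answer: O(n√n)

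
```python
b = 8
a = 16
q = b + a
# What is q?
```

Trace:
`b = 8` → b = 8
`a = 16` → a = 16
`q = b + a` → q = 24
So q = 24

Answer: 24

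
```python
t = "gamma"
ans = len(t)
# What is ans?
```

Trace:
`t = "gamma"` → t = 'gamma'
`ans = len(t)` → ans = 5
So ans = 5

Answer: 5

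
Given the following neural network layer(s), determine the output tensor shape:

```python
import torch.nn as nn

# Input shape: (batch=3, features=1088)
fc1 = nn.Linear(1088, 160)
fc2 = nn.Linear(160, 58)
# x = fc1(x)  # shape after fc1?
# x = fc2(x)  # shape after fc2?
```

Input: (3, 1088) -> after fc1: (3, 160) -> Output: (3, 58)

Answer: (3, 58)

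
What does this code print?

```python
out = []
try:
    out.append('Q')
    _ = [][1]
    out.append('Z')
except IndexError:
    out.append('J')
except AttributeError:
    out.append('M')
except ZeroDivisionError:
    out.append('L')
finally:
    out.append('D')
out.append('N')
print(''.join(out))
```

Execution trace: 'Q' (try body) → 'J' (except IndexError) → 'D' (finally) → 'N' (after the try/except). Output: QJDN

Answer: QJDN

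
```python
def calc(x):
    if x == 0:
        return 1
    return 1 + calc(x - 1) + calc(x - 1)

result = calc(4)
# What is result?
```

calc(x) = 1 + 2·calc(x-1), calc(0)=1. Closed form: (1+1)·2^4 - 1 = 31.

Answer: 31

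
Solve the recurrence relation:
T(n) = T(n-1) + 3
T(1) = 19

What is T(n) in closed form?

Unrolling: T(n) = T(1) + 3·(n-1) = 19 + 3(n-1) = 3n + 16.

Answer: T(n) = 3n + 16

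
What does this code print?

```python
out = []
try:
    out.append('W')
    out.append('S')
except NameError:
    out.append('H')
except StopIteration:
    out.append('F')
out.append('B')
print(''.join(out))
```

Execution trace: 'W' (try body) → 'S' (try body, no exception) → 'B' (after the try/except). Output: WSB

Answer: WSB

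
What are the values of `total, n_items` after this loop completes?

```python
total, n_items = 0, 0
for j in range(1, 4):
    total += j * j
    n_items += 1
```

Sum of squares and count
`total, n_items` takes the values: (0, 0) → (1, 0) → (1, 1) → (5, 1) → (5, 2) → (14, 2) → (14, 3)

Answer: 14, 3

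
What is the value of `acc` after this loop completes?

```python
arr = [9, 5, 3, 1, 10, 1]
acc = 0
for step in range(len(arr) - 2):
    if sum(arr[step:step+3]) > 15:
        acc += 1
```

Count windows with sum > 15
`acc` takes the values: 0 → 1

Answer: 1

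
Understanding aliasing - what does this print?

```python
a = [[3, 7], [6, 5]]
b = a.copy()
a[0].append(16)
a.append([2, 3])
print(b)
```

Key concept: shallow copy with nested lists.
Step by step:
`a = [[3, 7], [6, 5]]` → a = [[3, 7], [6, 5]]
`b = a.copy()` → b = [[3, 7], [6, 5]]
`a[0].append(16)` → a = [[3, 7, 16], [6, 5]]; b = [[3, 7, 16], [6, 5]]
`a.append([2, 3])` → a = [[3, 7, 16], [6, 5], [2, 3]]
`print(b)` → prints [[3, 7, 16], [6, 5]]

Answer: [[3, 7, 16], [6, 5]]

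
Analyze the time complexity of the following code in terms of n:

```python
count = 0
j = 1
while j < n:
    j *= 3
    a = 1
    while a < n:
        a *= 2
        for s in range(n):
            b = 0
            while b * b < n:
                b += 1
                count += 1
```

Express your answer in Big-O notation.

Each loop level contributes: log n × log n × n × √n. Multiplying the contributions gives O(n√n log² n).

Answer: O(n√n log² n)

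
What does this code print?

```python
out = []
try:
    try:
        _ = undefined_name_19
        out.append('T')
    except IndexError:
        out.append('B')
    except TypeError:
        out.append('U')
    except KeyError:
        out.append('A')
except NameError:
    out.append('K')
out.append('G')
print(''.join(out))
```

Execution trace: 'K' (outer except NameError) → 'G' (after the try/except). Output: KG

Answer: KG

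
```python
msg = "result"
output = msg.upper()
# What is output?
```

Trace:
`msg = "result"` → msg = 'result'
`output = msg.upper()` → output = 'RESULT'
So output = 'RESULT'

Answer: 'RESULT'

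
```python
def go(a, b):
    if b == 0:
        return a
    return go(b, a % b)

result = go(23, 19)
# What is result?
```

go(23, 19) -> go(19, 4) -> go(4, 3) -> go(3, 1) -> go(1, 0) -> 1

Answer: 1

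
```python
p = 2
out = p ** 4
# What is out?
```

Trace:
`p = 2` → p = 2
`out = p ** 4` → out = 16
So out = 16

Answer: 16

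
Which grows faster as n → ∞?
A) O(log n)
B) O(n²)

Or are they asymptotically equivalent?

O(log n) vs O(n²): Higher order terms dominate.

Answer: B) O(n²) grows faster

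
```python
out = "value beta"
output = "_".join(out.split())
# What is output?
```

Trace:
`out = "value beta"` → out = 'value beta'
`output = "_".join(out.split())` → output = 'value_beta'
So output = 'value_beta'

Answer: 'value_beta'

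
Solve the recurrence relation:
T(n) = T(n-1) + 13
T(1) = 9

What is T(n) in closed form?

Unrolling: T(n) = T(1) + 13·(n-1) = 9 + 13(n-1) = 13n - 4.

Answer: T(n) = 13n - 4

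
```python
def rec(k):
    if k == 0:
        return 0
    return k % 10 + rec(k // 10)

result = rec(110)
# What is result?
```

Sum of digits of 110: 0 + 1 + 1 = 2

Answer: 2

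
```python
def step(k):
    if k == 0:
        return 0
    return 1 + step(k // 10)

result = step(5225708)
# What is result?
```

Count of digits of 5225708: 7

Answer: 7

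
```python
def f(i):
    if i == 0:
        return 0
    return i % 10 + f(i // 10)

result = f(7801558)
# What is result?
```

Sum of digits of 7801558: 8 + 5 + 5 + 1 + 0 + 8 + 7 = 34

Answer: 34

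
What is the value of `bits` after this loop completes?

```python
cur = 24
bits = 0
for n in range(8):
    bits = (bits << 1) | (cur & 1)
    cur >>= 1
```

Reverse lowest 8 bits of 24
`bits` takes the values: 0 → 1 → 3 → 6 → 12 → 24

Answer: 24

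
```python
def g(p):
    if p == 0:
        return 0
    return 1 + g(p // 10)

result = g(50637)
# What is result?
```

Count of digits of 50637: 5

Answer: 5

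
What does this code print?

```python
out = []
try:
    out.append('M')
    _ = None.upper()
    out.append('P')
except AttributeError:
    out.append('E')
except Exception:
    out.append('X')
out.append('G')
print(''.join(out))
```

Execution trace: 'M' (try body) → 'E' (except AttributeError) → 'G' (after the try/except). Output: MEG

Answer: MEG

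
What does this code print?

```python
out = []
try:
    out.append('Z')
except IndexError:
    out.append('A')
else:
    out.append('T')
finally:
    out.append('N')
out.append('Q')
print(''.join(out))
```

Execution trace: 'Z' (try body, no exception) → 'T' (else) → 'N' (finally) → 'Q' (after the try/except). Output: ZTNQ

Answer: ZTNQ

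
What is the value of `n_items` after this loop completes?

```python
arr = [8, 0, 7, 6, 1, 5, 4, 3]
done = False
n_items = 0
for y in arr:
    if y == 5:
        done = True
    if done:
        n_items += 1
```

Count elements after first 5 in [8, 0, 7, 6, 1, 5, 4, 3]
`n_items` takes the values: 0 → 1 → 2 → 3

Answer: 3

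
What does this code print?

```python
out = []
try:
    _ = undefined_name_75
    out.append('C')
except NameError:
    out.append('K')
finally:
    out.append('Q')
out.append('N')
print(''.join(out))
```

Execution trace: 'K' (except NameError) → 'Q' (finally) → 'N' (after the try/except). Output: KQN

Answer: KQN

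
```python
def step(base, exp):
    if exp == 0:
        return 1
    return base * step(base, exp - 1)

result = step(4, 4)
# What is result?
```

step(4, 4) = 4 * 4 * 4 * 4 = 256

Answer: 256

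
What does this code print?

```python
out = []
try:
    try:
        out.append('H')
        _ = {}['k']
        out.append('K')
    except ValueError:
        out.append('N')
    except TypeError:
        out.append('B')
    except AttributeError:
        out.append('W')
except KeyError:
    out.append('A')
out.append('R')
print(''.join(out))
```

Execution trace: 'H' (try body) → 'A' (outer except KeyError) → 'R' (after the try/except). Output: HAR

Answer: HAR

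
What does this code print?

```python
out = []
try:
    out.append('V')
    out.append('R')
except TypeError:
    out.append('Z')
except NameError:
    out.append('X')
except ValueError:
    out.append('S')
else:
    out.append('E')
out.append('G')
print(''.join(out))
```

Execution trace: 'V' (try body) → 'R' (try body, no exception) → 'E' (else) → 'G' (after the try/except). Output: VREG

Answer: VREG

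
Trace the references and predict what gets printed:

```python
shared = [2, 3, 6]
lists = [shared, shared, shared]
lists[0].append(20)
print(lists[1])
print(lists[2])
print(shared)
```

Key concept: list of same reference.
Step by step:
`shared = [2, 3, 6]` → shared = [2, 3, 6]
`lists = [shared, shared, shared]` → lists = [[2, 3, 6], [2, 3, 6], [2, 3, 6]]
`lists[0].append(20)` → shared = [2, 3, 6, 20]; lists = [[2, 3, 6, 20], [2, 3, 6, 20], [2, 3, 6, 20]]
`print(lists[1])` → prints [2, 3, 6, 20]
`print(lists[2])` → prints [2, 3, 6, 20]
`print(shared)` → prints [2, 3, 6, 20]

Answer:
[2, 3, 6, 20]
[2, 3, 6, 20]
[2, 3, 6, 20]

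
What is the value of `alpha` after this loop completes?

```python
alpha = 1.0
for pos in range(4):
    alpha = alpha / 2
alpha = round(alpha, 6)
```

Halving LR 4 times: 1 / 2^4
`alpha` takes the values: 1.0 → 0.5 → 0.25 → 0.125 → 0.0625

Answer: 0.0625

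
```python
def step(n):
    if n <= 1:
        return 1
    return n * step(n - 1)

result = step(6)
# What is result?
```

step(6) = 6 * 5 * 4 * 3 * 2 * 1 = 720

Answer: 720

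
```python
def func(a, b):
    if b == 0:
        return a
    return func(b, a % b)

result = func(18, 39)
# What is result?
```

func(18, 39) -> func(39, 18) -> func(18, 3) -> func(3, 0) -> 3

Answer: 3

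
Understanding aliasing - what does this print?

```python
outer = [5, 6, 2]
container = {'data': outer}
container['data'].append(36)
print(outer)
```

Key concept: dict holds reference to list.
Step by step:
`outer = [5, 6, 2]` → outer = [5, 6, 2]
`container = {'data': outer}` → container = {'data': [5, 6, 2]}
`container['data'].append(36)` → outer = [5, 6, 2, 36]; container = {'data': [5, 6, 2, 36]}
`print(outer)` → prints [5, 6, 2, 36]

Answer: [5, 6, 2, 36]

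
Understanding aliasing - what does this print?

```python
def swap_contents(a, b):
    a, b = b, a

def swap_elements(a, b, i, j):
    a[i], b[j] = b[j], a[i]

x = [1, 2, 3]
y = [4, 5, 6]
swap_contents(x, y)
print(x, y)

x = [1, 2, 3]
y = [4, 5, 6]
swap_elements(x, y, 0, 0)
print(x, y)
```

Key concept: parameter rebinding vs mutation.
Step by step:
`x = [1, 2, 3]` → x = [1, 2, 3]
`y = [4, 5, 6]` → y = [4, 5, 6]
`swap_contents(x, y)` → no visible change to tracked variables
`print(x, y)` → prints [1, 2, 3] [4, 5, 6]
`x = [1, 2, 3]` → x = [1, 2, 3]
`y = [4, 5, 6]` → y = [4, 5, 6]
`swap_elements(x, y, 0, 0)` → x = [4, 2, 3]; y = [1, 5, 6]
`print(x, y)` → prints [4, 2, 3] [1, 5, 6]

Answer:
[1, 2, 3] [4, 5, 6]
[4, 2, 3] [1, 5, 6]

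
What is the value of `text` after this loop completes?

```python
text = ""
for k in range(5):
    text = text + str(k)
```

Concatenate digits 0 to 4
`text` takes the values: "" → "0" → "01" → "012" → "0123" → "01234"

Answer: "01234"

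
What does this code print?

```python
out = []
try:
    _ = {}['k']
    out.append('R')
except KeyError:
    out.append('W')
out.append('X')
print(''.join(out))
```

Execution trace: 'W' (except KeyError) → 'X' (after the try/except). Output: WX

Answer: WX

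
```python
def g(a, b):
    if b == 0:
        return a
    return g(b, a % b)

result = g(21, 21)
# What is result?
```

g(21, 21) -> g(21, 0) -> 21

Answer: 21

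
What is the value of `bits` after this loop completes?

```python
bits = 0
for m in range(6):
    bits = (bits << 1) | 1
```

Build 6 consecutive 1-bits: 0b111111
`bits` takes the values: 0 → 1 → 3 → 7 → 15 → 31 → 63

Answer: 63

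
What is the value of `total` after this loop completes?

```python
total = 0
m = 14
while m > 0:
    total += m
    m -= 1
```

Sum 14 down to 1
`total` takes the values: 0 → 14 → 27 → 39 → 50 → 60 → 69 → 77 → 84 → 90 → 95 → 99 → 102 → 104 → 105

Answer: 105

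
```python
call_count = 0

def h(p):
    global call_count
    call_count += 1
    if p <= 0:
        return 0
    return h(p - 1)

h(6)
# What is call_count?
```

Linear recursion stepping by 1: 7 calls from p=6 down to ≤0.

Answer: 7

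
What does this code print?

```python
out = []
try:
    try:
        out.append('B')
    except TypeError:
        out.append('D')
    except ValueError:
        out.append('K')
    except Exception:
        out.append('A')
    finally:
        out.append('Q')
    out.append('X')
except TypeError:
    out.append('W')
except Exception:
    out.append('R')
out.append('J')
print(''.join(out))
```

Execution trace: 'B' (inner try body, no exception) → 'Q' (inner finally) → 'X' (try body, no exception) → 'J' (after the try/except). Output: BQXJ

Answer: BQXJ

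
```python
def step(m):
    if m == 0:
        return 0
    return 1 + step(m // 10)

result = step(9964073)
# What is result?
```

Count of digits of 9964073: 7

Answer: 7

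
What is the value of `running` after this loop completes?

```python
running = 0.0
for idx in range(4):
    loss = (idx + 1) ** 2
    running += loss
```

Sum of squared losses 1² + 2² + ... + 4²
`running` takes the values: 0.0 → 1.0 → 5.0 → 14.0 → 30.0

Answer: 30.0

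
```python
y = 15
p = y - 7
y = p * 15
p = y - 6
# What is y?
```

Trace:
`y = 15` → y = 15
`p = y - 7` → p = 8
`y = p * 15` → y = 120
`p = y - 6` → p = 114
So y = 120

Answer: 120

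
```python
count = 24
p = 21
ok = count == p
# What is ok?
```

Trace:
`count = 24` → count = 24
`p = 21` → p = 21
`ok = count == p` → ok = False
So ok = False

Answer: False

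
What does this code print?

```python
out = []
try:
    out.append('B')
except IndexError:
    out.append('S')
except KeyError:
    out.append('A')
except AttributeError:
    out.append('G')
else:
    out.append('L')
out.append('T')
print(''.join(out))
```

Execution trace: 'B' (try body, no exception) → 'L' (else) → 'T' (after the try/except). Output: BLT

Answer: BLT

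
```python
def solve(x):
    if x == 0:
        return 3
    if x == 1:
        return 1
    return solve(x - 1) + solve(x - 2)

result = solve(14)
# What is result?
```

Build up from base cases: solve(0)=3, solve(1)=1, solve(2)=4, solve(3)=5, solve(4)=9, solve(5)=14, solve(6)=23, ..., solve(14)=1076

Answer: 1076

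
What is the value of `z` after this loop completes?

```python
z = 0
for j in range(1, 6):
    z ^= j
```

XOR of 1 to 5
`z` takes the values: 0 → 1 → 3 → 0 → 4 → 1

Answer: 1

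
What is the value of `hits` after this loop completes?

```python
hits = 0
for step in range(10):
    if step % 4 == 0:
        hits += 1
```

Count numbers divisible by 4 in range(10)
`hits` takes the values: 0 → 1 → 2 → 3

Answer: 3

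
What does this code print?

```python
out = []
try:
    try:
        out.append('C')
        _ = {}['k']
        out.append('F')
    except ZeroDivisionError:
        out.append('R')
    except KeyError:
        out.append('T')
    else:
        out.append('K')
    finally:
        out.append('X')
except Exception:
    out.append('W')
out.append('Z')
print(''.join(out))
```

Execution trace: 'C' (inner try body) → 'T' (inner except KeyError) → 'X' (inner finally) → 'Z' (after the try/except). Output: CTXZ

Answer: CTXZ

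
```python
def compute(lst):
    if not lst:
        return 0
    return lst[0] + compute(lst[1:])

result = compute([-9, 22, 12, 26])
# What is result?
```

(-9) + 22 + 12 + 26 + 0 = 51

Answer: 51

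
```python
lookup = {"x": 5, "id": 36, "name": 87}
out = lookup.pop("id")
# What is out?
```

Trace:
`lookup = {"x": 5, "id": 36, "name": 87}` → lookup = {'x': 5, 'id': 36, 'name': 87}
`out = lookup.pop("id")` → lookup = {'x': 5, 'name': 87}; out = 36
So out = 36

Answer: 36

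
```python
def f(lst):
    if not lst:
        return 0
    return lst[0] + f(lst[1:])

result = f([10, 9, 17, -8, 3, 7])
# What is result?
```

10 + 9 + 17 + (-8) + 3 + 7 + 0 = 38

Answer: 38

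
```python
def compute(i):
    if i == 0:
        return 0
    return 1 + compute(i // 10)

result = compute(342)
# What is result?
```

Count of digits of 342: 3

Answer: 3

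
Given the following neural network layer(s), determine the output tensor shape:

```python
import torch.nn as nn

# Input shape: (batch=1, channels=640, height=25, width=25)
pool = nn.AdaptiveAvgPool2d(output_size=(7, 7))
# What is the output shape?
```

Input: (1, 640, 25, 25) -> Output: (1, 640, 7, 7)

Answer: (1, 640, 7, 7)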